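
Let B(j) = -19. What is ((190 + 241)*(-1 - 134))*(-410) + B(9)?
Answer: 23855831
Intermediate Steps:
((190 + 241)*(-1 - 134))*(-410) + B(9) = ((190 + 241)*(-1 - 134))*(-410) - 19 = (431*(-135))*(-410) - 19 = -58185*(-410) - 19 = 23855850 - 19 = 23855831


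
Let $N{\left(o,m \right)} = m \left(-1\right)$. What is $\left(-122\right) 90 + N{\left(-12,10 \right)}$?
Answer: $-10990$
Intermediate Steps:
$N{\left(o,m \right)} = - m$
$\left(-122\right) 90 + N{\left(-12,10 \right)} = \left(-122\right) 90 - 10 = -10980 - 10 = -10990$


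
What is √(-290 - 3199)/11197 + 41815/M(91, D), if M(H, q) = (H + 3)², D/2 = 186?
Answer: 41815/8836 + I*√3489/11197 ≈ 4.7323 + 0.0052753*I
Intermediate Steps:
D = 372 (D = 2*186 = 372)
M(H, q) = (3 + H)²
√(-290 - 3199)/11197 + 41815/M(91, D) = √(-290 - 3199)/11197 + 41815/((3 + 91)²) = √(-3489)*(1/11197) + 41815/(94²) = (I*√3489)*(1/11197) + 41815/8836 = I*√3489/11197 + 41815*(1/8836) = I*√3489/11197 + 41815/8836 = 41815/8836 + I*√3489/11197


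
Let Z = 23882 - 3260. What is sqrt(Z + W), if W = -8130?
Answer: 6*sqrt(347) ≈ 111.77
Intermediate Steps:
Z = 20622
sqrt(Z + W) = sqrt(20622 - 8130) = sqrt(12492) = 6*sqrt(347)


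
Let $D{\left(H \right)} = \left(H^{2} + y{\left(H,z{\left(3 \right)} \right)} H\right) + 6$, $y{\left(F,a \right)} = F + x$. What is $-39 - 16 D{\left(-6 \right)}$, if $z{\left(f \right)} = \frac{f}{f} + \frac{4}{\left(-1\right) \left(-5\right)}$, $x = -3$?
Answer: $-1575$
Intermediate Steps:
$z{\left(f \right)} = \frac{9}{5}$ ($z{\left(f \right)} = 1 + \frac{4}{5} = \frac{9}{5}$)
$y{\left(F,a \right)} = -3 + F$ ($y{\left(F,a \right)} = F - 3 = -3 + F$)
$D{\left(H \right)} = 6 + H^{2} + H \left(-3 + H\right)$ ($D{\left(H \right)} = \left(H^{2} + \left(-3 + H\right) H\right) + 6 = \left(H^{2} + H \left(-3 + H\right)\right) + 6 = 6 + H^{2} + H \left(-3 + H\right)$)
$-39 - 16 D{\left(-6 \right)} = -39 - 16 \left(6 + \left(-6\right)^{2} - 6 \left(-3 - 6\right)\right) = -39 - 16 \left(6 + 36 - -54\right) = -39 - 16 \left(6 + 36 + 54\right) = -39 - 1536 = -1575$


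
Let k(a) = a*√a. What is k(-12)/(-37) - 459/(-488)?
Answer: 459/488 + 24*I*√3/37 ≈ 0.94057 + 1.1235*I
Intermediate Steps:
k(a) = a^(3/2)
k(-12)/(-37) - 459/(-488) = (-12)^(3/2)/(-37) - 459/(-488) = -24*I*√3*(-1/37) - 459*(-1/488) = 24*I*√3/37 + 459/488 = 459/488 + 24*I*√3/37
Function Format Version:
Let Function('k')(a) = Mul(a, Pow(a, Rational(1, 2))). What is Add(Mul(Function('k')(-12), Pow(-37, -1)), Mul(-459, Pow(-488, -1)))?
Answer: Add(Rational(459, 488), Mul(Rational(24, 37), I, Pow(3, Rational(1, 2)))) ≈ Add(0.94057, Mul(1.1235, I))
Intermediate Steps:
Function('k')(a) = Pow(a, Rational(3, 2))
Add(Mul(Function('k')(-12), Pow(-37, -1)), Mul(-459, Pow(-488, -1))) = Add(Mul(Pow(-12, Rational(3, 2)), Pow(-37, -1)), Mul(-459, Pow(-488, -1))) = Add(Mul(Mul(-24, I, Pow(3, Rational(1, 2))), Rational(-1, 37)), Mul(-459, Rational(-1, 488))) = Add(Mul(Rational(24, 37), I, Pow(3, Rational(1, 2))), Rational(459, 488)) = Add(Rational(459, 488), Mul(Rational(24, 37), I, Pow(3, Rational(1, 2))))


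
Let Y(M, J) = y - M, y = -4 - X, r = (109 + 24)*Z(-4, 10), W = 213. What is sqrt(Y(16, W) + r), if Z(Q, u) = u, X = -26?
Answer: 2*sqrt(334) ≈ 36.551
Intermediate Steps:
r = 1330 (r = (109 + 24)*10 = 133*10 = 1330)
y = 22 (y = -4 - 1*(-26) = -4 + 26 = 22)
Y(M, J) = 22 - M
sqrt(Y(16, W) + r) = sqrt((22 - 1*16) + 1330) = sqrt((22 - 16) + 1330) = sqrt(6 + 1330) = sqrt(1336) = 2*sqrt(334)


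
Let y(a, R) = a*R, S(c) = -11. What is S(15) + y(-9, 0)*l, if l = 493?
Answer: -11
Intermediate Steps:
y(a, R) = R*a
S(15) + y(-9, 0)*l = -11 + (0*(-9))*493 = -11 + 0*493 = -11 + 0 = -11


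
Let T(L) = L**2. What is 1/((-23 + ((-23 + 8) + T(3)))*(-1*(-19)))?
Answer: -1/551 ≈ -0.0018149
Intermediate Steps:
1/((-23 + ((-23 + 8) + T(3)))*(-1*(-19))) = 1/((-23 + ((-23 + 8) + 3**2))*(-1*(-19))) = 1/((-23 + (-15 + 9))*19) = 1/((-23 - 6)*19) = 1/(-29*19) = 1/(-551) = -1/551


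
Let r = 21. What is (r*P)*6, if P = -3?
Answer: -378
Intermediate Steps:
(r*P)*6 = (21*(-3))*6 = -63*6 = -378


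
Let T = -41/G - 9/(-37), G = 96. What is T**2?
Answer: 426409/12616704 ≈ 0.033797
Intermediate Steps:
T = -653/3552 (T = -41/96 - 9/(-37) = -41*1/96 - 9*(-1/37) = -41/96 + 9/37 = -653/3552 ≈ -0.18384)
T**2 = (-653/3552)**2 = 426409/12616704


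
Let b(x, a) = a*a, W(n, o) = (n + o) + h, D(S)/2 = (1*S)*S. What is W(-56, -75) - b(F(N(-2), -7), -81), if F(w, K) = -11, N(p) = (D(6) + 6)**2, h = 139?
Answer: -6553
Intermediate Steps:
D(S) = 2*S**2 (D(S) = 2*((1*S)*S) = 2*(S*S) = 2*S**2)
N(p) = 6084 (N(p) = (2*6**2 + 6)**2 = (2*36 + 6)**2 = (72 + 6)**2 = 78**2 = 6084)
W(n, o) = 139 + n + o (W(n, o) = (n + o) + 139 = 139 + n + o)
b(x, a) = a**2
W(-56, -75) - b(F(N(-2), -7), -81) = (139 - 56 - 75) - 1*(-81)**2 = 8 - 1*6561 = 8 - 6561 = -6553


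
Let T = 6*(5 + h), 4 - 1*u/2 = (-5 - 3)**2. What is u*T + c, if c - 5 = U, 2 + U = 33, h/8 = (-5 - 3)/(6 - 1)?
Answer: 5652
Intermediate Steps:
u = -120 (u = 8 - 2*(-5 - 3)**2 = 8 - 2*(-8)**2 = 8 - 2*64 = 8 - 128 = -120)
h = -64/5 (h = 8*((-5 - 3)/(6 - 1)) = 8*(-8/5) = -64/5 ≈ -12.800)
U = 31 (U = -2 + 33 = 31)
c = 36 (c = 5 + 31 = 36)
T = -234/5 (T = 6*(5 - 64/5) = 6*(-39/5) = -234/5 ≈ -46.800)
u*T + c = -120*(-234/5) + 36 = 5616 + 36 = 5652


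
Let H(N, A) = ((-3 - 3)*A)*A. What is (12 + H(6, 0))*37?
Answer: 444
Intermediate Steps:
H(N, A) = -6*A**2 (H(N, A) = (-6*A)*A = -6*A**2)
(12 + H(6, 0))*37 = (12 - 6*0**2)*37 = (12 - 6*0)*37 = (12 + 0)*37 = 12*37 = 444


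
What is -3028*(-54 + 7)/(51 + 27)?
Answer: 71158/39 ≈ 1824.6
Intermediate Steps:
-3028*(-54 + 7)/(51 + 27) = -(-142316)/78 = -3028*(-47/78) = 71158/39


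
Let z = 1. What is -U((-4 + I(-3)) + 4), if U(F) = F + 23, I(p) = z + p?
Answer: -21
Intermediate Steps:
I(p) = 1 + p
U(F) = 23 + F
-U((-4 + I(-3)) + 4) = -(23 + ((-4 + (1 - 3)) + 4)) = -(23 + ((-4 - 2) + 4)) = -(23 + (-6 + 4)) = -(23 - 2) = -1*21 = -21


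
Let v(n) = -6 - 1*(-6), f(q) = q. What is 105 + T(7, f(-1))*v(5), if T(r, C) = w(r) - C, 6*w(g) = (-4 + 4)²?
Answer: 105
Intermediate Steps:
w(g) = 0 (w(g) = (-4 + 4)²/6 = (⅙)*0² = (⅙)*0 = 0)
T(r, C) = -C (T(r, C) = 0 - C = -C)
v(n) = 0 (v(n) = -6 + 6 = 0)
105 + T(7, f(-1))*v(5) = 105 - 1*(-1)*0 = 105 + 1*0 = 105 + 0 = 105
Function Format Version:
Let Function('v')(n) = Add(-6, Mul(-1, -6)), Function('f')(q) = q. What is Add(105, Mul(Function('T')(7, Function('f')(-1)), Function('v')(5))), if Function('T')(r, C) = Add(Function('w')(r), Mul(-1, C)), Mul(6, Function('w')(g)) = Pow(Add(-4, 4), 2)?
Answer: 105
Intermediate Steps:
Function('w')(g) = 0 (Function('w')(g) = Mul(Rational(1, 6), Pow(Add(-4, 4), 2)) = Mul(Rational(1, 6), Pow(0, 2)) = Mul(Rational(1, 6), 0) = 0)
Function('T')(r, C) = Mul(-1, C) (Function('T')(r, C) = Add(0, Mul(-1, C)) = Mul(-1, C))
Function('v')(n) = 0 (Function('v')(n) = Add(-6, 6) = 0)
Add(105, Mul(Function('T')(7, Function('f')(-1)), Function('v')(5))) = Add(105, Mul(Mul(-1, -1), 0)) = Add(105, Mul(1, 0)) = Add(105, 0) = 105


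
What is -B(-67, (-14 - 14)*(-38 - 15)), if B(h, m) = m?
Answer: -1484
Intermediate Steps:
-B(-67, (-14 - 14)*(-38 - 15)) = -(-14 - 14)*(-38 - 15) = -(-28)*(-53) = -1*1484 = -1484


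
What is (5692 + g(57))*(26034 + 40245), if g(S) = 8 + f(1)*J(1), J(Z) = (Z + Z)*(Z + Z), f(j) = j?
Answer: 378055416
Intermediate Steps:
J(Z) = 4*Z² (J(Z) = (2*Z)*(2*Z) = 4*Z²)
g(S) = 12 (g(S) = 8 + 1*(4*1²) = 8 + 1*(4*1) = 8 + 1*4 = 8 + 4 = 12)
(5692 + g(57))*(26034 + 40245) = (5692 + 12)*(26034 + 40245) = 5704*66279 = 378055416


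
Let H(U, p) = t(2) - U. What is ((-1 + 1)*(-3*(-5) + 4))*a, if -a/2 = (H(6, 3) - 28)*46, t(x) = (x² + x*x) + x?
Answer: 0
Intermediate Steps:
t(x) = x + 2*x² (t(x) = (x² + x²) + x = 2*x² + x = x + 2*x²)
H(U, p) = 10 - U (H(U, p) = 2*(1 + 2*2) - U = 2*(1 + 4) - U = 2*5 - U = 10 - U)
a = 2208 (a = -2*((10 - 1*6) - 28)*46 = -2*((10 - 6) - 28)*46 = -2*(4 - 28)*46 = -(-48)*46 = -2*(-1104) = 2208)
((-1 + 1)*(-3*(-5) + 4))*a = ((-1 + 1)*(-3*(-5) + 4))*2208 = (0*(15 + 4))*2208 = (0*19)*2208 = 0*2208 = 0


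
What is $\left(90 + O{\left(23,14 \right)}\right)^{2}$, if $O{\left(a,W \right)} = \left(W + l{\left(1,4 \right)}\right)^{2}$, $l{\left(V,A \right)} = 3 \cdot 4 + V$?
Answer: $670761$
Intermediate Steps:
$l{\left(V,A \right)} = 12 + V$
$O{\left(a,W \right)} = \left(13 + W\right)^{2}$ ($O{\left(a,W \right)} = \left(W + \left(12 + 1\right)\right)^{2} = \left(W + 13\right)^{2} = \left(13 + W\right)^{2}$)
$\left(90 + O{\left(23,14 \right)}\right)^{2} = \left(90 + \left(13 + 14\right)^{2}\right)^{2} = \left(90 + 27^{2}\right)^{2} = \left(90 + 729\right)^{2} = 819^{2} = 670761$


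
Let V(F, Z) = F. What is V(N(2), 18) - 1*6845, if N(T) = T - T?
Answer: -6845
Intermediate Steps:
N(T) = 0
V(N(2), 18) - 1*6845 = 0 - 1*6845 = 0 - 6845 = -6845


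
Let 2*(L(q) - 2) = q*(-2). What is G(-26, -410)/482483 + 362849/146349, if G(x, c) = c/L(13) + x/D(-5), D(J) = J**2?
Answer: 48145288589861/19417998755925 ≈ 2.4794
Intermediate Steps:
L(q) = 2 - q (L(q) = 2 + (q*(-2))/2 = 2 + (-2*q)/2 = 2 - q)
G(x, c) = -c/11 + x/25 (G(x, c) = c/(2 - 1*13) + x/((-5)**2) = c/(2 - 13) + x/25 = c/(-11) + x*(1/25) = c*(-1/11) + x/25 = -c/11 + x/25)
G(-26, -410)/482483 + 362849/146349 = (-1/11*(-410) + (1/25)*(-26))/482483 + 362849/146349 = (410/11 - 26/25)*(1/482483) + 362849*(1/146349) = (9964/275)*(1/482483) + 362849/146349 = 9964/132682825 + 362849/146349 = 48145288589861/19417998755925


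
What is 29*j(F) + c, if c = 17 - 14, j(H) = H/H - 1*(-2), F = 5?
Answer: 90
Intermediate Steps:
j(H) = 3 (j(H) = 1 + 2 = 3)
c = 3
29*j(F) + c = 29*3 + 3 = 87 + 3 = 90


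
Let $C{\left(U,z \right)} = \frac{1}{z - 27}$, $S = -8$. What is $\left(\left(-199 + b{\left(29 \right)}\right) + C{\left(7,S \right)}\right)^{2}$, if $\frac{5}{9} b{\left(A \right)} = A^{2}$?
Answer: $\frac{2117564289}{1225} \approx 1.7286 \cdot 10^{6}$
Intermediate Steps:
$b{\left(A \right)} = \frac{9 A^{2}}{5}$
$C{\left(U,z \right)} = \frac{1}{-27 + z}$
$\left(\left(-199 + b{\left(29 \right)}\right) + C{\left(7,S \right)}\right)^{2} = \left(\left(-199 + \frac{9 \cdot 29^{2}}{5}\right) + \frac{1}{-27 - 8}\right)^{2} = \left(\left(-199 + \frac{9}{5} \cdot 841\right) + \frac{1}{-35}\right)^{2} = \left(\left(-199 + \frac{7569}{5}\right) - \frac{1}{35}\right)^{2} = \left(\frac{6574}{5} - \frac{1}{35}\right)^{2} = \left(\frac{46017}{35}\right)^{2} = \frac{2117564289}{1225}$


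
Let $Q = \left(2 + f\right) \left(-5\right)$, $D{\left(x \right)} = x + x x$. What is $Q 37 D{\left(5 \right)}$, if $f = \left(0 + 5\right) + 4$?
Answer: $-61050$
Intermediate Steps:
$f = 9$ ($f = 5 + 4 = 9$)
$D{\left(x \right)} = x + x^{2}$
$Q = -55$ ($Q = \left(2 + 9\right) \left(-5\right) = 11 \left(-5\right) = -55$)
$Q 37 D{\left(5 \right)} = \left(-55\right) 37 \cdot 5 \left(1 + 5\right) = - 2035 \cdot 5 \cdot 6 = \left(-2035\right) 30 = -61050$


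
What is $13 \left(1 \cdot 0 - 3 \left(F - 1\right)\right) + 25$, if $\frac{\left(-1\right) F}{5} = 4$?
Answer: $844$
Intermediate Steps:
$F = -20$ ($F = \left(-5\right) 4 = -20$)
$13 \left(1 \cdot 0 - 3 \left(F - 1\right)\right) + 25 = 13 \left(1 \cdot 0 - 3 \left(-20 - 1\right)\right) + 25 = 13 \left(0 - -63\right) + 25 = 13 \left(0 + 63\right) + 25 = 13 \cdot 63 + 25 = 819 + 25 = 844$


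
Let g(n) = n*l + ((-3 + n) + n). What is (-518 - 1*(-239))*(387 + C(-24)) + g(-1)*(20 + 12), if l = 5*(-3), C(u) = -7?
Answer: -105700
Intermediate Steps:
l = -15
g(n) = -3 - 13*n (g(n) = n*(-15) + ((-3 + n) + n) = -15*n + (-3 + 2*n) = -3 - 13*n)
(-518 - 1*(-239))*(387 + C(-24)) + g(-1)*(20 + 12) = (-518 - 1*(-239))*(387 - 7) + (-3 - 13*(-1))*(20 + 12) = (-518 + 239)*380 + (-3 + 13)*32 = -279*380 + 10*32 = -106020 + 320 = -105700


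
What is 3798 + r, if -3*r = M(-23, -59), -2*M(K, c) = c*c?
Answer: 26269/6 ≈ 4378.2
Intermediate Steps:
M(K, c) = -c**2/2 (M(K, c) = -c*c/2 = -c**2/2)
r = 3481/6 (r = -(-1)*(-59)**2/6 = -(-1)*3481/6 = -1/3*(-3481/2) = 3481/6 ≈ 580.17)
3798 + r = 3798 + 3481/6 = 26269/6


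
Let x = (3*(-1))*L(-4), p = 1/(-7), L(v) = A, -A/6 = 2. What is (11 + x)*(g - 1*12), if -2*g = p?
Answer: -7849/14 ≈ -560.64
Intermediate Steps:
A = -12 (A = -6*2 = -12)
L(v) = -12
p = -1/7 (p = 1*(-1/7) = -1/7 ≈ -0.14286)
g = 1/14 (g = -1/2*(-1/7) = 1/14 ≈ 0.071429)
x = 36 (x = (3*(-1))*(-12) = -3*(-12) = 36)
(11 + x)*(g - 1*12) = (11 + 36)*(1/14 - 1*12) = 47*(1/14 - 12) = 47*(-167/14) = -7849/14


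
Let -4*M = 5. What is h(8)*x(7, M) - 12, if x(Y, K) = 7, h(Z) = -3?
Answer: -33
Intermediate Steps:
M = -5/4 (M = -1/4*5 = -5/4 ≈ -1.2500)
h(8)*x(7, M) - 12 = -3*7 - 12 = -21 - 12 = -33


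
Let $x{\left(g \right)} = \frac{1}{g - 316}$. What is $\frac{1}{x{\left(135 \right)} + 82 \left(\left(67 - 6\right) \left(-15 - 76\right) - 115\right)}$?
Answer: $- \frac{181}{84094773} \approx -2.1523 \cdot 10^{-6}$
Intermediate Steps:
$x{\left(g \right)} = \frac{1}{-316 + g}$
$\frac{1}{x{\left(135 \right)} + 82 \left(\left(67 - 6\right) \left(-15 - 76\right) - 115\right)} = \frac{1}{\frac{1}{-316 + 135} + 82 \left(\left(67 - 6\right) \left(-15 - 76\right) - 115\right)} = \frac{1}{\frac{1}{-181} + 82 \left(61 \left(-91\right) - 115\right)} = \frac{1}{- \frac{1}{181} + 82 \left(-5551 - 115\right)} = \frac{1}{- \frac{1}{181} + 82 \left(-5666\right)} = \frac{1}{- \frac{1}{181} - 464612} = \frac{1}{- \frac{84094773}{181}} = - \frac{181}{84094773}$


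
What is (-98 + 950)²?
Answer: 725904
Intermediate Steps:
(-98 + 950)² = 852² = 725904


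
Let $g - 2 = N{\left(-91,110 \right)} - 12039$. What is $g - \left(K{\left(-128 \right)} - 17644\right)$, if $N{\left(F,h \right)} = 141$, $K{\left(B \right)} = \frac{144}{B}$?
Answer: $\frac{45993}{8} \approx 5749.1$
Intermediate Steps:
$g = -11896$ ($g = 2 + \left(141 - 12039\right) = 2 - 11898 = -11896$)
$g - \left(K{\left(-128 \right)} - 17644\right) = -11896 - \left(\frac{144}{-128} - 17644\right) = -11896 - \left(144 \left(- \frac{1}{128}\right) - 17644\right) = -11896 - \left(- \frac{9}{8} - 17644\right) = -11896 - - \frac{141161}{8} = -11896 + \frac{141161}{8} = \frac{45993}{8}$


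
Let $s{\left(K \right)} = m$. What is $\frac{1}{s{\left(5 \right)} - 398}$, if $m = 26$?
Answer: $- \frac{1}{372} \approx -0.0026882$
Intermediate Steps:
$s{\left(K \right)} = 26$
$\frac{1}{s{\left(5 \right)} - 398} = \frac{1}{26 - 398} = \frac{1}{-372} = - \frac{1}{372}$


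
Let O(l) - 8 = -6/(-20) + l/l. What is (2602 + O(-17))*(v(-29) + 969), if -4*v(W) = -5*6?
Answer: 50998689/20 ≈ 2.5499e+6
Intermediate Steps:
O(l) = 93/10 (O(l) = 8 + (-6/(-20) + l/l) = 8 + (-6*(-1/20) + 1) = 8 + (3/10 + 1) = 8 + 13/10 = 93/10)
v(W) = 15/2 (v(W) = -(-5)*6/4 = -1/4*(-30) = 15/2)
(2602 + O(-17))*(v(-29) + 969) = (2602 + 93/10)*(15/2 + 969) = (26113/10)*(1953/2) = 50998689/20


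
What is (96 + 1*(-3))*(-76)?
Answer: -7068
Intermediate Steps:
(96 + 1*(-3))*(-76) = (96 - 3)*(-76) = 93*(-76) = -7068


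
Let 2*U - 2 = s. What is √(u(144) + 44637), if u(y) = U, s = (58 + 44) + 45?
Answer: √178846/2 ≈ 211.45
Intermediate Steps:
s = 147 (s = 102 + 45 = 147)
U = 149/2 (U = 1 + (½)*147 = 1 + 147/2 = 149/2 ≈ 74.500)
u(y) = 149/2
√(u(144) + 44637) = √(149/2 + 44637) = √(89423/2) = √178846/2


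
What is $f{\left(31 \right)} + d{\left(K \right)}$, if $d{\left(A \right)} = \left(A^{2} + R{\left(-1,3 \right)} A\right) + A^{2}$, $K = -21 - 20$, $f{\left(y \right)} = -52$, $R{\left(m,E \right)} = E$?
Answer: $3187$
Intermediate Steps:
$K = -41$ ($K = -21 - 20 = -41$)
$d{\left(A \right)} = 2 A^{2} + 3 A$ ($d{\left(A \right)} = \left(A^{2} + 3 A\right) + A^{2} = 2 A^{2} + 3 A$)
$f{\left(31 \right)} + d{\left(K \right)} = -52 - 41 \left(3 + 2 \left(-41\right)\right) = -52 - 41 \left(3 - 82\right) = -52 - -3239 = -52 + 3239 = 3187$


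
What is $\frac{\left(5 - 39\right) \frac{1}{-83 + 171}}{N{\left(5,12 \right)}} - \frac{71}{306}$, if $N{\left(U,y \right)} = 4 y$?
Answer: $- \frac{25859}{107712} \approx -0.24008$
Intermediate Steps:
$\frac{\left(5 - 39\right) \frac{1}{-83 + 171}}{N{\left(5,12 \right)}} - \frac{71}{306} = \frac{\left(5 - 39\right) \frac{1}{-83 + 171}}{4 \cdot 12} - \frac{71}{306} = \frac{\left(-34\right) \frac{1}{88}}{48} - \frac{71}{306} = \left(-34\right) \frac{1}{88} \cdot \frac{1}{48} - \frac{71}{306} = \left(- \frac{17}{44}\right) \frac{1}{48} - \frac{71}{306} = - \frac{17}{2112} - \frac{71}{306} = - \frac{25859}{107712}$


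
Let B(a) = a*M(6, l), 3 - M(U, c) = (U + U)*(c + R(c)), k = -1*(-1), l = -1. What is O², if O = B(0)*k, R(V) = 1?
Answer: 0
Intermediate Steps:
k = 1
M(U, c) = 3 - 2*U*(1 + c) (M(U, c) = 3 - (U + U)*(c + 1) = 3 - 2*U*(1 + c))
B(a) = 3*a (B(a) = a*(3 - 2*6 - 2*6*(-1)) = a*(3 - 12 + 12) = a*3 = 3*a)
O = 0 (O = (3*0)*1 = 0*1 = 0)
O² = 0² = 0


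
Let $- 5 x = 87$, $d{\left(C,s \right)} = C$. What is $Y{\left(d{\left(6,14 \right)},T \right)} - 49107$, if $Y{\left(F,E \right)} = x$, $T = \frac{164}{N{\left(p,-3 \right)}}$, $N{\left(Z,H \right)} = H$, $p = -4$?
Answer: $- \frac{245622}{5} \approx -49124.0$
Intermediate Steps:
$x = - \frac{87}{5}$ ($x = \left(- \frac{1}{5}\right) 87 = - \frac{87}{5} \approx -17.4$)
$T = - \frac{164}{3}$ ($T = \frac{164}{-3} = 164 \left(- \frac{1}{3}\right) = - \frac{164}{3} \approx -54.667$)
$Y{\left(F,E \right)} = - \frac{87}{5}$
$Y{\left(d{\left(6,14 \right)},T \right)} - 49107 = - \frac{87}{5} - 49107 = - \frac{245622}{5}$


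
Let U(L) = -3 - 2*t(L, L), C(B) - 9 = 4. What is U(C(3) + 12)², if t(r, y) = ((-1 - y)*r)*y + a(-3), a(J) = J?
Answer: 1056445009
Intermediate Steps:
C(B) = 13 (C(B) = 9 + 4 = 13)
t(r, y) = -3 + r*y*(-1 - y) (t(r, y) = ((-1 - y)*r)*y - 3 = (r*(-1 - y))*y - 3 = r*y*(-1 - y) - 3 = -3 + r*y*(-1 - y))
U(L) = 3 + 2*L² + 2*L³ (U(L) = -3 - 2*(-3 - L*L - L*L²) = -3 - 2*(-3 - L² - L³) = -3 + (6 + 2*L² + 2*L³) = 3 + 2*L² + 2*L³)
U(C(3) + 12)² = (3 + 2*(13 + 12)² + 2*(13 + 12)³)² = (3 + 2*25² + 2*25³)² = (3 + 2*625 + 2*15625)² = (3 + 1250 + 31250)² = 32503² = 1056445009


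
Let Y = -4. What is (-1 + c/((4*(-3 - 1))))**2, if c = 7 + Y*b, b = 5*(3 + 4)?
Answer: 13689/256 ≈ 53.473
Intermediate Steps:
b = 35 (b = 5*7 = 35)
c = -133 (c = 7 - 4*35 = 7 - 140 = -133)
(-1 + c/((4*(-3 - 1))))**2 = (-1 - 133*1/(4*(-3 - 1)))**2 = (-1 - 133/(4*(-4)))**2 = (-1 - 133/(-16))**2 = (-1 - 133*(-1/16))**2 = (-1 + 133/16)**2 = (117/16)**2 = 13689/256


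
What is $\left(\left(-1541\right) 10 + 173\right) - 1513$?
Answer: $-16750$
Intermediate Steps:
$\left(\left(-1541\right) 10 + 173\right) - 1513 = \left(-15410 + 173\right) - 1513 = -15237 - 1513 = -16750$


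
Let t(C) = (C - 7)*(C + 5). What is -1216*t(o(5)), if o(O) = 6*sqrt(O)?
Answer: -176320 + 14592*sqrt(5) ≈ -1.4369e+5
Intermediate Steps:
t(C) = (-7 + C)*(5 + C)
-1216*t(o(5)) = -1216*(-35 + (6*sqrt(5))**2 - 12*sqrt(5)) = -1216*(-35 + 180 - 12*sqrt(5)) = -1216*(145 - 12*sqrt(5)) = -176320 + 14592*sqrt(5)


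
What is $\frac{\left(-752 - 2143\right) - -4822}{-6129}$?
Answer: $- \frac{1927}{6129} \approx -0.31441$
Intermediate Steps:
$\frac{\left(-752 - 2143\right) - -4822}{-6129} = \left(-2895 + 4822\right) \left(- \frac{1}{6129}\right) = 1927 \left(- \frac{1}{6129}\right) = - \frac{1927}{6129}$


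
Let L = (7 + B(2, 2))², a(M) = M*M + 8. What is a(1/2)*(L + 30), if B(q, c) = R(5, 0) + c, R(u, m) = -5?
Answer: 759/2 ≈ 379.50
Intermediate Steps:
B(q, c) = -5 + c
a(M) = 8 + M² (a(M) = M² + 8 = 8 + M²)
L = 16 (L = (7 + (-5 + 2))² = (7 - 3)² = 4² = 16)
a(1/2)*(L + 30) = (8 + (1/2)²)*(16 + 30) = (8 + (1*(½))²)*46 = (8 + (½)²)*46 = (8 + ¼)*46 = (33/4)*46 = 759/2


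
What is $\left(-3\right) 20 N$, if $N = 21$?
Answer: $-1260$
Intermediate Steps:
$\left(-3\right) 20 N = \left(-3\right) 20 \cdot 21 = \left(-60\right) 21 = -1260$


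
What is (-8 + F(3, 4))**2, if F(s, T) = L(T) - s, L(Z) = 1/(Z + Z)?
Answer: 7569/64 ≈ 118.27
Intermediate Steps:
L(Z) = 1/(2*Z)
F(s, T) = 1/(2*T) - s
(-8 + F(3, 4))**2 = (-8 + ((1/2)/4 - 1*3))**2 = (-8 + ((1/2)*(1/4) - 3))**2 = (-8 + (1/8 - 3))**2 = (-8 - 23/8)**2 = (-87/8)**2 = 7569/64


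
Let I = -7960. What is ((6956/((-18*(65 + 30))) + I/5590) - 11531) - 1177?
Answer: -6076349842/477945 ≈ -12713.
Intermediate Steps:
((6956/((-18*(65 + 30))) + I/5590) - 11531) - 1177 = ((6956/((-18*(65 + 30))) - 7960/5590) - 11531) - 1177 = ((6956/((-18*95)) - 7960*1/5590) - 11531) - 1177 = ((6956/(-1710) - 796/559) - 11531) - 1177 = ((6956*(-1/1710) - 796/559) - 11531) - 1177 = ((-3478/855 - 796/559) - 11531) - 1177 = (-2624782/477945 - 11531) - 1177 = -5513808577/477945 - 1177 = -6076349842/477945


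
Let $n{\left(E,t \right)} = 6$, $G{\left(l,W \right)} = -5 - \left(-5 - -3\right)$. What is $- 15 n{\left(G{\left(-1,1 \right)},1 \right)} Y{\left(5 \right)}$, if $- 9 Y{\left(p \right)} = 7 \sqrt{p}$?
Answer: $70 \sqrt{5} \approx 156.52$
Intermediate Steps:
$G{\left(l,W \right)} = -3$ ($G{\left(l,W \right)} = -5 - \left(-5 + 3\right) = -5 - -2 = -5 + 2 = -3$)
$Y{\left(p \right)} = - \frac{7 \sqrt{p}}{9}$
$- 15 n{\left(G{\left(-1,1 \right)},1 \right)} Y{\left(5 \right)} = \left(-15\right) 6 \left(- \frac{7 \sqrt{5}}{9}\right) = - 90 \left(- \frac{7 \sqrt{5}}{9}\right) = 70 \sqrt{5}$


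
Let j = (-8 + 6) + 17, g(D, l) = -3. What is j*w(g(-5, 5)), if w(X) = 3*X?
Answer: -135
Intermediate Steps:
j = 15 (j = -2 + 17 = 15)
j*w(g(-5, 5)) = 15*(3*(-3)) = 15*(-9) = -135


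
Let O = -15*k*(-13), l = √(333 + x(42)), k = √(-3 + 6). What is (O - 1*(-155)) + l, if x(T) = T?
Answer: 155 + 5*√15 + 195*√3 ≈ 512.12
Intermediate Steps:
k = √3 ≈ 1.7320
l = 5*√15 (l = √(333 + 42) = √375 = 5*√15 ≈ 19.365)
O = 195*√3 (O = -15*√3*(-13) = 195*√3 ≈ 337.75)
(O - 1*(-155)) + l = (195*√3 - 1*(-155)) + 5*√15 = (195*√3 + 155) + 5*√15 = (155 + 195*√3) + 5*√15 = 155 + 5*√15 + 195*√3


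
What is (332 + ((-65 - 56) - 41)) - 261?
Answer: -91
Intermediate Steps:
(332 + ((-65 - 56) - 41)) - 261 = (332 + (-121 - 41)) - 261 = (332 - 162) - 261 = 170 - 261 = -91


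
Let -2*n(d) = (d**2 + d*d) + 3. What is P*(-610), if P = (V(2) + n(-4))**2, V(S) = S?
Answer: -293105/2 ≈ -1.4655e+5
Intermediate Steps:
n(d) = -3/2 - d**2 (n(d) = -((d**2 + d*d) + 3)/2 = -((d**2 + d**2) + 3)/2 = -(2*d**2 + 3)/2 = -(3 + 2*d**2)/2 = -3/2 - d**2)
P = 961/4 (P = (2 + (-3/2 - 1*(-4)**2))**2 = (2 + (-3/2 - 1*16))**2 = (2 + (-3/2 - 16))**2 = (2 - 35/2)**2 = (-31/2)**2 = 961/4 ≈ 240.25)
P*(-610) = (961/4)*(-610) = -293105/2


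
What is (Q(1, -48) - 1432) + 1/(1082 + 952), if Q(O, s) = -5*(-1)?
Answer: -2902517/2034 ≈ -1427.0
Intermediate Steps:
Q(O, s) = 5
(Q(1, -48) - 1432) + 1/(1082 + 952) = (5 - 1432) + 1/(1082 + 952) = -1427 + 1/2034 = -2902517/2034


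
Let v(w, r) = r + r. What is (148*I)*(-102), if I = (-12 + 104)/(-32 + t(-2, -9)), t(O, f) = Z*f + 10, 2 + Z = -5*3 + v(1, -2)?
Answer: -1388832/167 ≈ -8316.4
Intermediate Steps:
v(w, r) = 2*r
Z = -21 (Z = -2 + (-5*3 + 2*(-2)) = -2 + (-15 - 4) = -2 - 19 = -21)
t(O, f) = 10 - 21*f (t(O, f) = -21*f + 10 = 10 - 21*f)
I = 92/167 (I = (-12 + 104)/(-32 + (10 - 21*(-9))) = 92/(-32 + (10 + 189)) = 92/(-32 + 199) = 92/167 ≈ 0.55090)
(148*I)*(-102) = (148*(92/167))*(-102) = (13616/167)*(-102) = -1388832/167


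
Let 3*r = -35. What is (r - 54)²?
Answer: 38809/9 ≈ 4312.1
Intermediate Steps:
r = -35/3 (r = (⅓)*(-35) = -35/3 ≈ -11.667)
(r - 54)² = (-35/3 - 54)² = (-197/3)² = 38809/9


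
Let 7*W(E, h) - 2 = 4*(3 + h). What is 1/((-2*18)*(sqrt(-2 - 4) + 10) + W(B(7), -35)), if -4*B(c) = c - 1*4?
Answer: I/(18*(-21*I + 2*sqrt(6))) ≈ -0.002509 + 0.0005853*I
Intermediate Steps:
B(c) = 1 - c/4 (B(c) = -(c - 1*4)/4 = -(c - 4)/4 = -(-4 + c)/4 = 1 - c/4)
W(E, h) = 2 + 4*h/7 (W(E, h) = 2/7 + (4*(3 + h))/7 = 2/7 + (12 + 4*h)/7 = 2/7 + (12/7 + 4*h/7) = 2 + 4*h/7)
1/((-2*18)*(sqrt(-2 - 4) + 10) + W(B(7), -35)) = 1/((-2*18)*(sqrt(-2 - 4) + 10) + (2 + (4/7)*(-35))) = 1/(-36*(sqrt(-6) + 10) + (2 - 20)) = 1/(-36*(I*sqrt(6) + 10) - 18) = 1/(-36*(10 + I*sqrt(6)) - 18) = 1/((-360 - 36*I*sqrt(6)) - 18) = 1/(-378 - 36*I*sqrt(6))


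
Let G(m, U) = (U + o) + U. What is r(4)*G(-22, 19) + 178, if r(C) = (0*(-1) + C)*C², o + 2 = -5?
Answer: 2162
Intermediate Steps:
o = -7 (o = -2 - 5 = -7)
G(m, U) = -7 + 2*U (G(m, U) = (U - 7) + U = (-7 + U) + U = -7 + 2*U)
r(C) = C³ (r(C) = (0 + C)*C² = C*C² = C³)
r(4)*G(-22, 19) + 178 = 4³*(-7 + 2*19) + 178 = 64*(-7 + 38) + 178 = 64*31 + 178 = 1984 + 178 = 2162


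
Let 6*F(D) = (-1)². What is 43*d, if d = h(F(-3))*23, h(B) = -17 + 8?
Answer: -8901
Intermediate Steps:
F(D) = ⅙ (F(D) = (⅙)*(-1)² = (⅙)*1 = ⅙)
h(B) = -9
d = -207 (d = -9*23 = -207)
43*d = 43*(-207) = -8901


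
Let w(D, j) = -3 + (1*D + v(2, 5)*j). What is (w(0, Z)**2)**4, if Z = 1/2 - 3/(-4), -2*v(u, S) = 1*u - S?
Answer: 43046721/16777216 ≈ 2.5658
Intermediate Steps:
v(u, S) = S/2 - u/2 (v(u, S) = -(1*u - S)/2 = -(u - S)/2 = S/2 - u/2)
Z = 5/4 (Z = 1*(1/2) - 3*(-1/4) = 1/2 + 3/4 = 5/4 ≈ 1.2500)
w(D, j) = -3 + D + 3*j/2 (w(D, j) = -3 + (1*D + ((1/2)*5 - 1/2*2)*j) = -3 + (D + (5/2 - 1)*j) = -3 + (D + 3*j/2) = -3 + D + 3*j/2)
(w(0, Z)**2)**4 = ((-3 + 0 + (3/2)*(5/4))**2)**4 = ((-3 + 0 + 15/8)**2)**4 = ((-9/8)**2)**4 = (81/64)**4 = 43046721/16777216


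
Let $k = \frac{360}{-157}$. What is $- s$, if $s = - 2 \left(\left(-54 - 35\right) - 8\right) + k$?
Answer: $- \frac{30098}{157} \approx -191.71$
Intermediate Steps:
$k = - \frac{360}{157}$ ($k = 360 \left(- \frac{1}{157}\right) = - \frac{360}{157} \approx -2.293$)
$s = \frac{30098}{157}$ ($s = - 2 \left(\left(-54 - 35\right) - 8\right) - \frac{360}{157} = - 2 \left(-89 - 8\right) - \frac{360}{157} = \left(-2\right) \left(-97\right) - \frac{360}{157} = 194 - \frac{360}{157} = \frac{30098}{157} \approx 191.71$)
$- s = \left(-1\right) \frac{30098}{157} = - \frac{30098}{157}$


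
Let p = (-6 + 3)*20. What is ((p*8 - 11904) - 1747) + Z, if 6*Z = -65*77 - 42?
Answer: -89833/6 ≈ -14972.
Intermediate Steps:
Z = -5047/6 (Z = (-65*77 - 42)/6 = (-5005 - 42)/6 = (1/6)*(-5047) = -5047/6 ≈ -841.17)
p = -60 (p = -3*20 = -60)
((p*8 - 11904) - 1747) + Z = ((-60*8 - 11904) - 1747) - 5047/6 = ((-480 - 11904) - 1747) - 5047/6 = (-12384 - 1747) - 5047/6 = -14131 - 5047/6 = -89833/6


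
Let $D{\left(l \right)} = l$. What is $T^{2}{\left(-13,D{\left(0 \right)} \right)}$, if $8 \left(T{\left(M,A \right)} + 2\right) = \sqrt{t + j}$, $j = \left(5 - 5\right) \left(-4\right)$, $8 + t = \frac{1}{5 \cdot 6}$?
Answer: $\frac{\left(480 - i \sqrt{7170}\right)^{2}}{57600} \approx 3.8755 - 1.4113 i$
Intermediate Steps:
$t = - \frac{239}{30}$ ($t = -8 + \frac{1}{5 \cdot 6} = -8 + \frac{1}{30} = - \frac{239}{30} \approx -7.9667$)
$j = 0$ ($j = 0 \left(-4\right) = 0$)
$T{\left(M,A \right)} = -2 + \frac{i \sqrt{7170}}{240}$ ($T{\left(M,A \right)} = -2 + \frac{\sqrt{- \frac{239}{30} + 0}}{8} = -2 + \frac{\sqrt{- \frac{239}{30}}}{8} = -2 + \frac{\frac{1}{30} i \sqrt{7170}}{8} = -2 + \frac{i \sqrt{7170}}{240}$)
$T^{2}{\left(-13,D{\left(0 \right)} \right)} = \left(-2 + \frac{i \sqrt{7170}}{240}\right)^{2}$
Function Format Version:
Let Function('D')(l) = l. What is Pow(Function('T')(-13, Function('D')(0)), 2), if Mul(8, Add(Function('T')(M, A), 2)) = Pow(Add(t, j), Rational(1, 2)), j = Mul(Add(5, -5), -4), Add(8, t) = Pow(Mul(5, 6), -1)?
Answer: Mul(Rational(1, 57600), Pow(Add(480, Mul(-1, I, Pow(7170, Rational(1, 2)))), 2)) ≈ Add(3.8755, Mul(-1.4113, I))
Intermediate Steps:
t = Rational(-239, 30) (t = Add(-8, Pow(Mul(5, 6), -1)) = Add(-8, Pow(30, -1)) = Add(-8, Rational(1, 30)) = Rational(-239, 30) ≈ -7.9667)
j = 0 (j = Mul(0, -4) = 0)
Function('T')(M, A) = Add(-2, Mul(Rational(1, 240), I, Pow(7170, Rational(1, 2)))) (Function('T')(M, A) = Add(-2, Mul(Rational(1, 8), Pow(Add(Rational(-239, 30), 0), Rational(1, 2)))) = Add(-2, Mul(Rational(1, 8), Pow(Rational(-239, 30), Rational(1, 2)))) = Add(-2, Mul(Rational(1, 8), Mul(Rational(1, 30), I, Pow(7170, Rational(1, 2))))) = Add(-2, Mul(Rational(1, 240), I, Pow(7170, Rational(1, 2)))))
Pow(Function('T')(-13, Function('D')(0)), 2) = Pow(Add(-2, Mul(Rational(1, 240), I, Pow(7170, Rational(1, 2)))), 2)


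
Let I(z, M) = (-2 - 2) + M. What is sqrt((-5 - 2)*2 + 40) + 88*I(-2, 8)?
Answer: 352 + sqrt(26) ≈ 357.10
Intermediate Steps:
I(z, M) = -4 + M
sqrt((-5 - 2)*2 + 40) + 88*I(-2, 8) = sqrt((-5 - 2)*2 + 40) + 88*(-4 + 8) = sqrt(-7*2 + 40) + 88*4 = sqrt(-14 + 40) + 352 = sqrt(26) + 352 = 352 + sqrt(26)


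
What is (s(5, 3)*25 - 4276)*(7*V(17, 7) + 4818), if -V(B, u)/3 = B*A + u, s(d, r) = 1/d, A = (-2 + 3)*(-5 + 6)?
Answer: -18425094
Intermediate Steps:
A = 1 (A = 1*1 = 1)
V(B, u) = -3*B - 3*u (V(B, u) = -3*(B*1 + u) = -3*(B + u) = -3*B - 3*u)
(s(5, 3)*25 - 4276)*(7*V(17, 7) + 4818) = (25/5 - 4276)*(7*(-3*17 - 3*7) + 4818) = ((⅕)*25 - 4276)*(7*(-51 - 21) + 4818) = (5 - 4276)*(7*(-72) + 4818) = -4271*(-504 + 4818) = -4271*4314 = -18425094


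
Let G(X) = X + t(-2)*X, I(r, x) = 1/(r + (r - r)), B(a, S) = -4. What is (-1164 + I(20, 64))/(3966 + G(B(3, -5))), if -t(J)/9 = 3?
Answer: -23279/81400 ≈ -0.28598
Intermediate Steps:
t(J) = -27 (t(J) = -9*3 = -27)
I(r, x) = 1/r (I(r, x) = 1/(r + 0) = 1/r)
G(X) = -26*X (G(X) = X - 27*X = -26*X)
(-1164 + I(20, 64))/(3966 + G(B(3, -5))) = (-1164 + 1/20)/(3966 - 26*(-4)) = (-1164 + 1/20)/(3966 + 104) = -23279/20/4070 = -23279/20*1/4070 = -23279/81400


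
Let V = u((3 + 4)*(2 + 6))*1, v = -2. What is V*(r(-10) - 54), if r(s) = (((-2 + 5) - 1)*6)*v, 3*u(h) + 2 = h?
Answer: -1404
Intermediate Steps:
u(h) = -⅔ + h/3
r(s) = -24 (r(s) = (((-2 + 5) - 1)*6)*(-2) = ((3 - 1)*6)*(-2) = (2*6)*(-2) = 12*(-2) = -24)
V = 18 (V = (-⅔ + ((3 + 4)*(2 + 6))/3)*1 = (-⅔ + (7*8)/3)*1 = (-⅔ + (⅓)*56)*1 = (-⅔ + 56/3)*1 = 18*1 = 18)
V*(r(-10) - 54) = 18*(-24 - 54) = 18*(-78) = -1404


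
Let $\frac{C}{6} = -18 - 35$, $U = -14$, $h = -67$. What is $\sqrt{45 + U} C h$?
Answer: $21306 \sqrt{31} \approx 1.1863 \cdot 10^{5}$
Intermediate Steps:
$C = -318$ ($C = 6 \left(-18 - 35\right) = 6 \left(-53\right) = -318$)
$\sqrt{45 + U} C h = \sqrt{45 - 14} \left(-318\right) \left(-67\right) = \sqrt{31} \left(-318\right) \left(-67\right) = - 318 \sqrt{31} \left(-67\right) = 21306 \sqrt{31}$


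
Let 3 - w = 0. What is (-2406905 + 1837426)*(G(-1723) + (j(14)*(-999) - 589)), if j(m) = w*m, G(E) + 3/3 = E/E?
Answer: 24229623013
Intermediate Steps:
w = 3 (w = 3 - 1*0 = 3 + 0 = 3)
G(E) = 0 (G(E) = -1 + E/E = -1 + 1 = 0)
j(m) = 3*m
(-2406905 + 1837426)*(G(-1723) + (j(14)*(-999) - 589)) = (-2406905 + 1837426)*(0 + ((3*14)*(-999) - 589)) = -569479*(0 + (42*(-999) - 589)) = -569479*(0 + (-41958 - 589)) = -569479*(0 - 42547) = -569479*(-42547) = 24229623013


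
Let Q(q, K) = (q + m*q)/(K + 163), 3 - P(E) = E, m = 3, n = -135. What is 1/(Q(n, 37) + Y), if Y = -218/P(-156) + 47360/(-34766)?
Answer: -27638970/150171359 ≈ -0.18405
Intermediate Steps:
P(E) = 3 - E
Y = -7554614/2763897 (Y = -218/(3 - 1*(-156)) + 47360/(-34766) = -218/(3 + 156) + 47360*(-1/34766) = -218/159 - 23680/17383 = -7554614/2763897 ≈ -2.7333)
Q(q, K) = 4*q/(163 + K) (Q(q, K) = (q + 3*q)/(K + 163) = (4*q)/(163 + K) = 4*q/(163 + K))
1/(Q(n, 37) + Y) = 1/(4*(-135)/(163 + 37) - 7554614/2763897) = 1/(4*(-135)/200 - 7554614/2763897) = 1/(4*(-135)*(1/200) - 7554614/2763897) = 1/(-27/10 - 7554614/2763897) = 1/(-150171359/27638970) = -27638970/150171359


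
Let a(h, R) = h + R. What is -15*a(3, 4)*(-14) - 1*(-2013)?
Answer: 3483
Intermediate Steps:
a(h, R) = R + h
-15*a(3, 4)*(-14) - 1*(-2013) = -15*(4 + 3)*(-14) - 1*(-2013) = -15*7*(-14) + 2013 = -105*(-14) + 2013 = 1470 + 2013 = 3483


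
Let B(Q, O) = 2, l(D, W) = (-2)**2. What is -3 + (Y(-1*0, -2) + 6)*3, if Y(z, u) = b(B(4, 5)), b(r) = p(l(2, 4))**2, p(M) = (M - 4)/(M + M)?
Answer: 15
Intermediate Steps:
l(D, W) = 4
p(M) = (-4 + M)/(2*M) (p(M) = (-4 + M)/((2*M)) = (-4 + M)*(1/(2*M)) = (-4 + M)/(2*M))
b(r) = 0 (b(r) = ((1/2)*(-4 + 4)/4)**2 = ((1/2)*(1/4)*0)**2 = 0**2 = 0)
Y(z, u) = 0
-3 + (Y(-1*0, -2) + 6)*3 = -3 + (0 + 6)*3 = -3 + 6*3 = -3 + 18 = 15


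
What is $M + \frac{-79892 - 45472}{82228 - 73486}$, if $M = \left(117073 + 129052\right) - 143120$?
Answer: $\frac{4840561}{47} \approx 1.0299 \cdot 10^{5}$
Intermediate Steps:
$M = 103005$ ($M = 246125 - 143120 = 103005$)
$M + \frac{-79892 - 45472}{82228 - 73486} = 103005 + \frac{-79892 - 45472}{82228 - 73486} = 103005 - \frac{125364}{8742} = 103005 - \frac{674}{47} = \frac{4840561}{47}$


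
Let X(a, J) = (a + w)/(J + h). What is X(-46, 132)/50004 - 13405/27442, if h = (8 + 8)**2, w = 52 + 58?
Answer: -16254753017/33276086874 ≈ -0.48848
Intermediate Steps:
w = 110
h = 256 (h = 16**2 = 256)
X(a, J) = (110 + a)/(256 + J) (X(a, J) = (a + 110)/(J + 256) = (110 + a)/(256 + J))
X(-46, 132)/50004 - 13405/27442 = ((110 - 46)/(256 + 132))/50004 - 13405/27442 = (64/388)*(1/50004) - 13405*1/27442 = ((1/388)*64)*(1/50004) - 13405/27442 = (16/97)*(1/50004) - 13405/27442 = 4/1212597 - 13405/27442 = -16254753017/33276086874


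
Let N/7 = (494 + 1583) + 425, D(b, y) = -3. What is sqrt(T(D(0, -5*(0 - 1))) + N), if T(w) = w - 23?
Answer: 4*sqrt(1093) ≈ 132.24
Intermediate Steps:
T(w) = -23 + w
N = 17514 (N = 7*((494 + 1583) + 425) = 7*(2077 + 425) = 7*2502 = 17514)
sqrt(T(D(0, -5*(0 - 1))) + N) = sqrt((-23 - 3) + 17514) = sqrt(-26 + 17514) = sqrt(17488) = 4*sqrt(1093)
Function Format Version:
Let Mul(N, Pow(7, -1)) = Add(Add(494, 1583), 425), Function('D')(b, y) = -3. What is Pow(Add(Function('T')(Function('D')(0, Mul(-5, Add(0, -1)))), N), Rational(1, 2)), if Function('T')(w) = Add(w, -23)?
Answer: Mul(4, Pow(1093, Rational(1, 2))) ≈ 132.24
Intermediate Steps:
Function('T')(w) = Add(-23, w)
N = 17514 (N = Mul(7, Add(Add(494, 1583), 425)) = Mul(7, Add(2077, 425)) = Mul(7, 2502) = 17514)
Pow(Add(Function('T')(Function('D')(0, Mul(-5, Add(0, -1)))), N), Rational(1, 2)) = Pow(Add(Add(-23, -3), 17514), Rational(1, 2)) = Pow(Add(-26, 17514), Rational(1, 2)) = Pow(17488, Rational(1, 2)) = Mul(4, Pow(1093, Rational(1, 2)))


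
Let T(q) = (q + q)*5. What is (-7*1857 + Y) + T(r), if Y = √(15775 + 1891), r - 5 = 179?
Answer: -11159 + 11*√146 ≈ -11026.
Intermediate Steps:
r = 184 (r = 5 + 179 = 184)
T(q) = 10*q (T(q) = (2*q)*5 = 10*q)
Y = 11*√146 (Y = √17666 = 11*√146 ≈ 132.91)
(-7*1857 + Y) + T(r) = (-7*1857 + 11*√146) + 10*184 = (-12999 + 11*√146) + 1840 = -11159 + 11*√146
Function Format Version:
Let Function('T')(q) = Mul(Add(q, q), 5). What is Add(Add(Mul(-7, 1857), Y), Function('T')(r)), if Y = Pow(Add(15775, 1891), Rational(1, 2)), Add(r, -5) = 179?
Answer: Add(-11159, Mul(11, Pow(146, Rational(1, 2)))) ≈ -11026.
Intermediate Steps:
r = 184 (r = Add(5, 179) = 184)
Function('T')(q) = Mul(10, q) (Function('T')(q) = Mul(Mul(2, q), 5) = Mul(10, q))
Y = Mul(11, Pow(146, Rational(1, 2))) (Y = Pow(17666, Rational(1, 2)) = Mul(11, Pow(146, Rational(1, 2))) ≈ 132.91)
Add(Add(Mul(-7, 1857), Y), Function('T')(r)) = Add(Add(Mul(-7, 1857), Mul(11, Pow(146, Rational(1, 2)))), Mul(10, 184)) = Add(Add(-12999, Mul(11, Pow(146, Rational(1, 2)))), 1840) = Add(-11159, Mul(11, Pow(146, Rational(1, 2))))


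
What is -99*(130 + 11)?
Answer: -13959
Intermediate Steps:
-99*(130 + 11) = -99*141 = -13959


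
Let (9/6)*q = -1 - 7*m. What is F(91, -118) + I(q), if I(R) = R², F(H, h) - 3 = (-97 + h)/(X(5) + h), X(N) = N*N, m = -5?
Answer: 144826/279 ≈ 519.09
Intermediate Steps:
X(N) = N²
F(H, h) = 3 + (-97 + h)/(25 + h) (F(H, h) = 3 + (-97 + h)/(5² + h) = 3 + (-97 + h)/(25 + h))
q = 68/3 (q = 2*(-1 - 7*(-5))/3 = 2*(-1 + 35)/3 = (⅔)*34 = 68/3 ≈ 22.667)
F(91, -118) + I(q) = 2*(-11 + 2*(-118))/(25 - 118) + (68/3)² = 2*(-11 - 236)/(-93) + 4624/9 = 2*(-1/93)*(-247) + 4624/9 = 494/93 + 4624/9 = 144826/279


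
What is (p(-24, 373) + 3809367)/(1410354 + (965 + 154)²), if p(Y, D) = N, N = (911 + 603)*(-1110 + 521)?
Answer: 2917621/2662515 ≈ 1.0958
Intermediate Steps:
N = -891746 (N = 1514*(-589) = -891746)
p(Y, D) = -891746
(p(-24, 373) + 3809367)/(1410354 + (965 + 154)²) = (-891746 + 3809367)/(1410354 + (965 + 154)²) = 2917621/(1410354 + 1119²) = 2917621/(1410354 + 1252161) = 2917621/2662515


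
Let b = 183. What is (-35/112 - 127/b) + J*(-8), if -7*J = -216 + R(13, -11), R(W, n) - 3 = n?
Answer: -752515/2928 ≈ -257.01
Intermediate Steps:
R(W, n) = 3 + n
J = 32 (J = -(-216 + (3 - 11))/7 = -(-216 - 8)/7 = -⅐*(-224) = 32)
(-35/112 - 127/b) + J*(-8) = (-35/112 - 127/183) + 32*(-8) = (-35*1/112 - 127*1/183) - 256 = (-5/16 - 127/183) - 256 = -2947/2928 - 256 = -752515/2928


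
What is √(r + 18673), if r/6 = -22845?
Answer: I*√118397 ≈ 344.09*I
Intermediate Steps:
r = -137070 (r = 6*(-22845) = -137070)
√(r + 18673) = √(-137070 + 18673) = √(-118397) = I*√118397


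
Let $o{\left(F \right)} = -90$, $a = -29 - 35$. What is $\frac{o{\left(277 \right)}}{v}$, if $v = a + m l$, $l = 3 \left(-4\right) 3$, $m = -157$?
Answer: $- \frac{45}{2794} \approx -0.016106$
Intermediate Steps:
$a = -64$
$l = -36$ ($l = \left(-12\right) 3 = -36$)
$v = 5588$ ($v = -64 - -5652 = -64 + 5652 = 5588$)
$\frac{o{\left(277 \right)}}{v} = - \frac{90}{5588} = \left(-90\right) \frac{1}{5588} = - \frac{45}{2794}$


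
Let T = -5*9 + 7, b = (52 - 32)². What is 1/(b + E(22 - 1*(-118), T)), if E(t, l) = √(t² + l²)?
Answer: 100/34739 - √5261/69478 ≈ 0.0018346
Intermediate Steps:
b = 400 (b = 20² = 400)
T = -38 (T = -45 + 7 = -38)
E(t, l) = √(l² + t²)
1/(b + E(22 - 1*(-118), T)) = 1/(400 + √((-38)² + (22 - 1*(-118))²)) = 1/(400 + √(1444 + (22 + 118)²)) = 1/(400 + √(1444 + 140²)) = 1/(400 + √(1444 + 19600)) = 1/(400 + √21044) = 1/(400 + 2*√5261)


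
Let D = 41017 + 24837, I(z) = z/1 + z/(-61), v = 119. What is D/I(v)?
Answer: 2008547/3570 ≈ 562.62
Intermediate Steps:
I(z) = 60*z/61 (I(z) = z*1 + z*(-1/61) = z - z/61 = 60*z/61)
D = 65854
D/I(v) = 65854/(((60/61)*119)) = 65854/(7140/61) = 65854*(61/7140) = 2008547/3570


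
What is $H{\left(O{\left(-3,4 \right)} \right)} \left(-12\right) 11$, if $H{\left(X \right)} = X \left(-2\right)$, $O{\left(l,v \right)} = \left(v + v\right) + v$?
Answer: $3168$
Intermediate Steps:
$O{\left(l,v \right)} = 3 v$ ($O{\left(l,v \right)} = 2 v + v = 3 v$)
$H{\left(X \right)} = - 2 X$
$H{\left(O{\left(-3,4 \right)} \right)} \left(-12\right) 11 = - 2 \cdot 3 \cdot 4 \left(-12\right) 11 = \left(-2\right) 12 \left(-12\right) 11 = \left(-24\right) \left(-12\right) 11 = 288 \cdot 11 = 3168$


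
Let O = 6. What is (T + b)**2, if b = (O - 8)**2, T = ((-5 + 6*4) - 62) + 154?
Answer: 13225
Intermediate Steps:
T = 111 (T = ((-5 + 24) - 62) + 154 = (19 - 62) + 154 = -43 + 154 = 111)
b = 4 (b = (6 - 8)**2 = (-2)**2 = 4)
(T + b)**2 = (111 + 4)**2 = 115**2 = 13225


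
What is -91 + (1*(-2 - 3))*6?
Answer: -121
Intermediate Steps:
-91 + (1*(-2 - 3))*6 = -91 + (1*(-5))*6 = -91 - 5*6 = -91 - 30 = -121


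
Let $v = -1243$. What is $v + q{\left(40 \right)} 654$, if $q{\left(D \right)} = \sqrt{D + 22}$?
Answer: $-1243 + 654 \sqrt{62} \approx 3906.6$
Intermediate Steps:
$q{\left(D \right)} = \sqrt{22 + D}$
$v + q{\left(40 \right)} 654 = -1243 + \sqrt{22 + 40} \cdot 654 = -1243 + \sqrt{62} \cdot 654 = -1243 + 654 \sqrt{62}$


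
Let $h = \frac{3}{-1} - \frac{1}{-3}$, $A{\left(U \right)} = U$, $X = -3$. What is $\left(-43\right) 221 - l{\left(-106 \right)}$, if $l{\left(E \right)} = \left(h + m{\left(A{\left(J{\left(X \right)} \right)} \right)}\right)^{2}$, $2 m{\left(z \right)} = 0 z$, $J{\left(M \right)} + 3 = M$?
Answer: $- \frac{85591}{9} \approx -9510.1$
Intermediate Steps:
$J{\left(M \right)} = -3 + M$
$m{\left(z \right)} = 0$ ($m{\left(z \right)} = \frac{0 z}{2} = \frac{1}{2} \cdot 0 = 0$)
$h = - \frac{8}{3}$ ($h = 3 \left(-1\right) - - \frac{1}{3} = -3 + \frac{1}{3} = - \frac{8}{3} \approx -2.6667$)
$l{\left(E \right)} = \frac{64}{9}$ ($l{\left(E \right)} = \left(- \frac{8}{3} + 0\right)^{2} = \left(- \frac{8}{3}\right)^{2} = \frac{64}{9}$)
$\left(-43\right) 221 - l{\left(-106 \right)} = \left(-43\right) 221 - \frac{64}{9} = -9503 - \frac{64}{9} = - \frac{85591}{9}$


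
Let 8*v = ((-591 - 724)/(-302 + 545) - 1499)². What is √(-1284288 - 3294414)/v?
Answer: 59049*I*√4578702/16705360898 ≈ 0.0075636*I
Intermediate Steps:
v = 16705360898/59049 (v = ((-591 - 724)/(-302 + 545) - 1499)²/8 = (-1315/243 - 1499)²/8 = (-365572/243)²/8 = (⅛)*(133642887184/59049) = 16705360898/59049 ≈ 2.8291e+5)
√(-1284288 - 3294414)/v = √(-1284288 - 3294414)/(16705360898/59049) = √(-4578702)*(59049/16705360898) = (I*√4578702)*(59049/16705360898) = 59049*I*√4578702/16705360898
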